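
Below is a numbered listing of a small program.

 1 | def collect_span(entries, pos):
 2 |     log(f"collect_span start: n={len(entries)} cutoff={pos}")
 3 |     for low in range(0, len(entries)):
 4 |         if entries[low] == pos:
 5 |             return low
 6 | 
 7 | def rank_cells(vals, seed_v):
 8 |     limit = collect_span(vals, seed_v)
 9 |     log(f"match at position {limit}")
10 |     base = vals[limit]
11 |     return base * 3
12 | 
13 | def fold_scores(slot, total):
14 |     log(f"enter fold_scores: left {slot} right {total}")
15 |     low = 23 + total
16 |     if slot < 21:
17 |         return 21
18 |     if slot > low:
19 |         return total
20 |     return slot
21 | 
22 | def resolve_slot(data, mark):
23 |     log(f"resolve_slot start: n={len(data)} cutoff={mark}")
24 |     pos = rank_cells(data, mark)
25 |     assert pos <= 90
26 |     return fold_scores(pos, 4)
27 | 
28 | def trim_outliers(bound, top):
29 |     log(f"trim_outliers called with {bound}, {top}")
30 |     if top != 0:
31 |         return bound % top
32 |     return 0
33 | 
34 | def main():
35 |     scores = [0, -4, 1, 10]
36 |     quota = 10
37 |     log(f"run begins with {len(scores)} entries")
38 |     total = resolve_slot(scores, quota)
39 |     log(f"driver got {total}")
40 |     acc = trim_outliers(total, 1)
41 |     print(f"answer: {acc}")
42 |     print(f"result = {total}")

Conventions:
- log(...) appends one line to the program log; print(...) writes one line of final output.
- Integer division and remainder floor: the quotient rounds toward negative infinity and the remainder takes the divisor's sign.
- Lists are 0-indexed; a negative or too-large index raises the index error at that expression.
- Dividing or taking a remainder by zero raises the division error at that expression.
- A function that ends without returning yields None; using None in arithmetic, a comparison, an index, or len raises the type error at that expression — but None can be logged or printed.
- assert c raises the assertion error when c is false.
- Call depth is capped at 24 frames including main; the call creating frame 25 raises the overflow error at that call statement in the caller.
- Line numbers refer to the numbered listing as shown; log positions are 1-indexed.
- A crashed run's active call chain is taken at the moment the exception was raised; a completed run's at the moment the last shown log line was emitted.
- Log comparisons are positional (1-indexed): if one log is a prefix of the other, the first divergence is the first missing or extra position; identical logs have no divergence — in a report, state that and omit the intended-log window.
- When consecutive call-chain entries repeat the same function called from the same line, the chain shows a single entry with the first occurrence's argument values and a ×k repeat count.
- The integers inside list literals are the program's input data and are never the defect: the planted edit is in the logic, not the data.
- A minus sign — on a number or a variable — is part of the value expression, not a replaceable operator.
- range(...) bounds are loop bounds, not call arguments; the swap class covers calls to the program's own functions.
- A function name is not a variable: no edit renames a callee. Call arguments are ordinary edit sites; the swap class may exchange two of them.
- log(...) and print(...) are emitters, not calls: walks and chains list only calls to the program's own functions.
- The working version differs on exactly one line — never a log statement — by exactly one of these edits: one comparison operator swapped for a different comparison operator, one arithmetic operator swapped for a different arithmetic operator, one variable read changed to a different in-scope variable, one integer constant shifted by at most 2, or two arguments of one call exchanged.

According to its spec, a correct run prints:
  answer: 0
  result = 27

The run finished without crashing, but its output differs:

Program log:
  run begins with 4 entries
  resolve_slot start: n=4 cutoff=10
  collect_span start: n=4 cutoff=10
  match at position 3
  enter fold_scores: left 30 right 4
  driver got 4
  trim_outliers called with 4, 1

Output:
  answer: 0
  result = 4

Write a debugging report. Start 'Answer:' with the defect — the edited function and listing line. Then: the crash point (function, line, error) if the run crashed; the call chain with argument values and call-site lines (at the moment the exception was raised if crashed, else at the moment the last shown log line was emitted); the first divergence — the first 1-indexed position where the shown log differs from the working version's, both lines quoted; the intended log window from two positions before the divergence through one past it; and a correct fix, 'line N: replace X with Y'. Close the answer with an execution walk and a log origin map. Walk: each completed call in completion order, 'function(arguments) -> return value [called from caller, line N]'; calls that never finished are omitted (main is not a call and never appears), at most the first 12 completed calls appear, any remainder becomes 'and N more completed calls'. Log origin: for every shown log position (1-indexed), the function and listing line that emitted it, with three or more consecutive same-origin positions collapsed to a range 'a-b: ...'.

Answer: the defect is in fold_scores at line 19.
Key fact: The log first diverges at position 6: the faulty run prints 'driver got 4' where the working version prints 'driver got 27'.
Call chain: main -> trim_outliers(4, 1) (called at line 40).
First divergence: position 6 — shown 'driver got 4', intended 'driver got 27'.
Intended log window:
  4: match at position 3
  5: enter fold_scores: left 30 right 4
  6: driver got 27
  7: trim_outliers called with 27, 1
Execution walk:
  collect_span([0, -4, 1, 10], 10) -> 3  [called from rank_cells, line 8]
  rank_cells([0, -4, 1, 10], 10) -> 30  [called from resolve_slot, line 24]
  fold_scores(30, 4) -> 4  [called from resolve_slot, line 26]
  resolve_slot([0, -4, 1, 10], 10) -> 4  [called from main, line 38]
  trim_outliers(4, 1) -> 0  [called from main, line 40]
Log line origins:
  1: emitted by main (line 37)
  2: emitted by resolve_slot (line 23)
  3: emitted by collect_span (line 2)
  4: emitted by rank_cells (line 9)
  5: emitted by fold_scores (line 14)
  6: emitted by main (line 39)
  7: emitted by trim_outliers (line 29)
A correct fix: line 19: replace `total` with `low`.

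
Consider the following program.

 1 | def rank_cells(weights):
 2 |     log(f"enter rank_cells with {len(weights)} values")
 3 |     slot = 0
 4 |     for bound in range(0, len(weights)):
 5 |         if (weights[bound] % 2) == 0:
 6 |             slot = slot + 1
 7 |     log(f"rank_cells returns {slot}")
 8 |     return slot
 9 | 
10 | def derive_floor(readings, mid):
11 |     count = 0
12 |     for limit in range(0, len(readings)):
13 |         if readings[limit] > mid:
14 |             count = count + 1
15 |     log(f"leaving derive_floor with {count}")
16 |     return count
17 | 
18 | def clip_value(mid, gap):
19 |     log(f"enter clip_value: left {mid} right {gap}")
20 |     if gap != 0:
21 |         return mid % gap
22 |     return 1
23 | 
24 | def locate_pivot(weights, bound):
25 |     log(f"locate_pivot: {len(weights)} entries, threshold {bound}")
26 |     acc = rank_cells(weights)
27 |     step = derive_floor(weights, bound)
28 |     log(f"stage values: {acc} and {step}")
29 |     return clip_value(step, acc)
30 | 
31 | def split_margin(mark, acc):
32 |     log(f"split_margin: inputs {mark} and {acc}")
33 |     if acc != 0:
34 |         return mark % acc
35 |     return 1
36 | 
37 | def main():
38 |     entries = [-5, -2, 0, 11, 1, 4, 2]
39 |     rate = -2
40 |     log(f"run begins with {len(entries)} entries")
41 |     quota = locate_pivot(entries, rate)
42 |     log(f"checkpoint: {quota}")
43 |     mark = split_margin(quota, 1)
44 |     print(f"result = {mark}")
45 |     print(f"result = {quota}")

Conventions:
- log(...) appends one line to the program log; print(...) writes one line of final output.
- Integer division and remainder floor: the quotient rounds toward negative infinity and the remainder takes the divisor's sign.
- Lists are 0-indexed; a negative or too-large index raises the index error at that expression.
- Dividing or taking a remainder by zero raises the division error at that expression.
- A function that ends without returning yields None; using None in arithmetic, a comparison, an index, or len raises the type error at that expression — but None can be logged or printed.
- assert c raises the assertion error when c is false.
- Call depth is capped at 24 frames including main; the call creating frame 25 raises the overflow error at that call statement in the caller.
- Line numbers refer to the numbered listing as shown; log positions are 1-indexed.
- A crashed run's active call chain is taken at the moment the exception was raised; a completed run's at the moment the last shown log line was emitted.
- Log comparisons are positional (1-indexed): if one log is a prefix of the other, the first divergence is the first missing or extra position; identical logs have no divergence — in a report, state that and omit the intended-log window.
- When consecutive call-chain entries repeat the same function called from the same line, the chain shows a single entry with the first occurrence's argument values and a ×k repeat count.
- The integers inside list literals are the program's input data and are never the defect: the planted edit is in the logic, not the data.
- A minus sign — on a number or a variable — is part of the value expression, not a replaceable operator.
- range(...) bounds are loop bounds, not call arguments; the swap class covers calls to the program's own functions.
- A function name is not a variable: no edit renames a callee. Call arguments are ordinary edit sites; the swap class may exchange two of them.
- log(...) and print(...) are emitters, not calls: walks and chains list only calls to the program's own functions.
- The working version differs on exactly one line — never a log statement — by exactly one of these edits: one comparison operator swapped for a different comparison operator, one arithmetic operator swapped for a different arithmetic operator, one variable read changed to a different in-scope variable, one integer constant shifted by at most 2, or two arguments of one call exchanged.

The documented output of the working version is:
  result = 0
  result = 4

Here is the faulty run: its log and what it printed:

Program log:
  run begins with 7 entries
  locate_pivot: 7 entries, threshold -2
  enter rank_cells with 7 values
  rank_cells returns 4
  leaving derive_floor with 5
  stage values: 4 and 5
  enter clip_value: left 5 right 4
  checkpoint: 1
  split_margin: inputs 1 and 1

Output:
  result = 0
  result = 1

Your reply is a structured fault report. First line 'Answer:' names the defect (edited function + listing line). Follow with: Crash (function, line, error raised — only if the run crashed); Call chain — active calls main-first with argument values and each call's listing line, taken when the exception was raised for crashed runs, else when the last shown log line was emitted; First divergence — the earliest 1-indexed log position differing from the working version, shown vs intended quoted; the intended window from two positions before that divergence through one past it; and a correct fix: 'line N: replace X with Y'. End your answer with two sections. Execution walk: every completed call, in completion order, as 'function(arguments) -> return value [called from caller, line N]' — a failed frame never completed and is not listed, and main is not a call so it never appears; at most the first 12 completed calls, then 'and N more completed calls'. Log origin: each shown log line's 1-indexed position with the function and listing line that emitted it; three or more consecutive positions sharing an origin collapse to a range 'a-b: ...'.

Answer: the defect is in locate_pivot at line 29.
Key observation: At log position 7 the runs split — shown 'enter clip_value: left 5 right 4', but the working version logs 'enter clip_value: left 4 right 5'.
Call chain: main -> split_margin(1, 1) (called at line 43).
First divergence: position 7 — the shown line 'enter clip_value: left 5 right 4' should read 'enter clip_value: left 4 right 5'.
Intended log window:
  5: leaving derive_floor with 5
  6: stage values: 4 and 5
  7: enter clip_value: left 4 right 5
  8: checkpoint: 4
Execution walk:
  rank_cells([-5, -2, 0, 11, 1, 4, 2]) -> 4  [called from locate_pivot, line 26]
  derive_floor([-5, -2, 0, 11, 1, 4, 2], -2) -> 5  [called from locate_pivot, line 27]
  clip_value(5, 4) -> 1  [called from locate_pivot, line 29]
  locate_pivot([-5, -2, 0, 11, 1, 4, 2], -2) -> 1  [called from main, line 41]
  split_margin(1, 1) -> 0  [called from main, line 43]
Log line origins:
  1: logged in main at line 40
  2: logged in locate_pivot at line 25
  3: logged in rank_cells at line 2
  4: logged in rank_cells at line 7
  5: logged in derive_floor at line 15
  6: logged in locate_pivot at line 28
  7: logged in clip_value at line 19
  8: logged in main at line 42
  9: logged in split_margin at line 32
A correct fix: line 29: replace `clip_value(step, acc)` with `clip_value(acc, step)`.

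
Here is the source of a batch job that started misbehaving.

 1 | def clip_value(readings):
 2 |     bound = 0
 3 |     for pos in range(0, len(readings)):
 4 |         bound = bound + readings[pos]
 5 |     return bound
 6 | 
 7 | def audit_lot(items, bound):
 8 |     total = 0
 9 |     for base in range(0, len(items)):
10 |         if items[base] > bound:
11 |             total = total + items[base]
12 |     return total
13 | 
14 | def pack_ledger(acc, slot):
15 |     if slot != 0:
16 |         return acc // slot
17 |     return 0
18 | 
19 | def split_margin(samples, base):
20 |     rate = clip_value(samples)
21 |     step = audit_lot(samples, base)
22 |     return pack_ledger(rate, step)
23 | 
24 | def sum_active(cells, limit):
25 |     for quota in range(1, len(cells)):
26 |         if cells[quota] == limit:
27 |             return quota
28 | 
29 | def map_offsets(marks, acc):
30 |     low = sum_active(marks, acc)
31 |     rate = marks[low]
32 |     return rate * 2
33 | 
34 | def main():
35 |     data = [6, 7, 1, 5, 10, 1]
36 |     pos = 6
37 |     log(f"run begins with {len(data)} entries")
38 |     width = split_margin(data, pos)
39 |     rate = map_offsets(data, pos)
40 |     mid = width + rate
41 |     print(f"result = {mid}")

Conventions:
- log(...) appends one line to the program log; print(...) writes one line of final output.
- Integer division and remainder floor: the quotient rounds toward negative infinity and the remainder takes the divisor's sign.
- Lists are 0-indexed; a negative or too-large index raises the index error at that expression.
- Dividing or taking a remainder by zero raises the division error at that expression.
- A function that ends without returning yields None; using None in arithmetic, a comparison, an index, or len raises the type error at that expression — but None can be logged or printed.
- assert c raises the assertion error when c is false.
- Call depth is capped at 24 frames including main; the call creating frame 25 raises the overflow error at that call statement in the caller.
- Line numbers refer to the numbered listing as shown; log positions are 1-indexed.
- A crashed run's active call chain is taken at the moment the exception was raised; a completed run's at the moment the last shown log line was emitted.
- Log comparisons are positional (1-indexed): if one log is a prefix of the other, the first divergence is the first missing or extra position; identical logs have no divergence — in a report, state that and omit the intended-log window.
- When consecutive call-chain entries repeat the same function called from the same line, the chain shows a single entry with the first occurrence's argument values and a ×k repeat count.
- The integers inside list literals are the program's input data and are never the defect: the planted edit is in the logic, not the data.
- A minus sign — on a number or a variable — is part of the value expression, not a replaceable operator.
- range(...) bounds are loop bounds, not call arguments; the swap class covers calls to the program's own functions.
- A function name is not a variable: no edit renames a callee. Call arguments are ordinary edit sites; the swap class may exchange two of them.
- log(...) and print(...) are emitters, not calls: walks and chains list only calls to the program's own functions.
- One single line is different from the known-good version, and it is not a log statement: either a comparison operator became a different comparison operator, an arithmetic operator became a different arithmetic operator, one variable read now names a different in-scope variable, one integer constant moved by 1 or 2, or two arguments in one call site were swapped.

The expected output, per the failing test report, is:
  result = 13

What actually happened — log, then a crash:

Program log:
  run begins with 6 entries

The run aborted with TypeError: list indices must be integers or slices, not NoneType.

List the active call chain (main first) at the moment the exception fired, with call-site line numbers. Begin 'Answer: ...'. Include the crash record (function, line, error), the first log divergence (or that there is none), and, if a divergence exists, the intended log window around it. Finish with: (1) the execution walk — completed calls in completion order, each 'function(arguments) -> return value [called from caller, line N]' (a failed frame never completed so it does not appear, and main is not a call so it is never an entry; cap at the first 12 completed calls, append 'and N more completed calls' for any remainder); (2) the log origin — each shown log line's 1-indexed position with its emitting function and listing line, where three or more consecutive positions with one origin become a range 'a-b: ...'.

Answer: main -> map_offsets (called at line 39).
Key observation: The logs agree in full; the defect surfaces as the crash itself.
Crash: map_offsets, line 31, TypeError.
First divergence: none (the log streams are identical).
Execution walk:
  clip_value([6, 7, 1, 5, 10, 1]) -> 30  [called from split_margin, line 20]
  audit_lot([6, 7, 1, 5, 10, 1], 6) -> 17  [called from split_margin, line 21]
  pack_ledger(30, 17) -> 1  [called from split_margin, line 22]
  split_margin([6, 7, 1, 5, 10, 1], 6) -> 1  [called from main, line 38]
  sum_active([6, 7, 1, 5, 10, 1], 6) -> None  [called from map_offsets, line 30]
Log line origins:
  1: emitted by main (line 37)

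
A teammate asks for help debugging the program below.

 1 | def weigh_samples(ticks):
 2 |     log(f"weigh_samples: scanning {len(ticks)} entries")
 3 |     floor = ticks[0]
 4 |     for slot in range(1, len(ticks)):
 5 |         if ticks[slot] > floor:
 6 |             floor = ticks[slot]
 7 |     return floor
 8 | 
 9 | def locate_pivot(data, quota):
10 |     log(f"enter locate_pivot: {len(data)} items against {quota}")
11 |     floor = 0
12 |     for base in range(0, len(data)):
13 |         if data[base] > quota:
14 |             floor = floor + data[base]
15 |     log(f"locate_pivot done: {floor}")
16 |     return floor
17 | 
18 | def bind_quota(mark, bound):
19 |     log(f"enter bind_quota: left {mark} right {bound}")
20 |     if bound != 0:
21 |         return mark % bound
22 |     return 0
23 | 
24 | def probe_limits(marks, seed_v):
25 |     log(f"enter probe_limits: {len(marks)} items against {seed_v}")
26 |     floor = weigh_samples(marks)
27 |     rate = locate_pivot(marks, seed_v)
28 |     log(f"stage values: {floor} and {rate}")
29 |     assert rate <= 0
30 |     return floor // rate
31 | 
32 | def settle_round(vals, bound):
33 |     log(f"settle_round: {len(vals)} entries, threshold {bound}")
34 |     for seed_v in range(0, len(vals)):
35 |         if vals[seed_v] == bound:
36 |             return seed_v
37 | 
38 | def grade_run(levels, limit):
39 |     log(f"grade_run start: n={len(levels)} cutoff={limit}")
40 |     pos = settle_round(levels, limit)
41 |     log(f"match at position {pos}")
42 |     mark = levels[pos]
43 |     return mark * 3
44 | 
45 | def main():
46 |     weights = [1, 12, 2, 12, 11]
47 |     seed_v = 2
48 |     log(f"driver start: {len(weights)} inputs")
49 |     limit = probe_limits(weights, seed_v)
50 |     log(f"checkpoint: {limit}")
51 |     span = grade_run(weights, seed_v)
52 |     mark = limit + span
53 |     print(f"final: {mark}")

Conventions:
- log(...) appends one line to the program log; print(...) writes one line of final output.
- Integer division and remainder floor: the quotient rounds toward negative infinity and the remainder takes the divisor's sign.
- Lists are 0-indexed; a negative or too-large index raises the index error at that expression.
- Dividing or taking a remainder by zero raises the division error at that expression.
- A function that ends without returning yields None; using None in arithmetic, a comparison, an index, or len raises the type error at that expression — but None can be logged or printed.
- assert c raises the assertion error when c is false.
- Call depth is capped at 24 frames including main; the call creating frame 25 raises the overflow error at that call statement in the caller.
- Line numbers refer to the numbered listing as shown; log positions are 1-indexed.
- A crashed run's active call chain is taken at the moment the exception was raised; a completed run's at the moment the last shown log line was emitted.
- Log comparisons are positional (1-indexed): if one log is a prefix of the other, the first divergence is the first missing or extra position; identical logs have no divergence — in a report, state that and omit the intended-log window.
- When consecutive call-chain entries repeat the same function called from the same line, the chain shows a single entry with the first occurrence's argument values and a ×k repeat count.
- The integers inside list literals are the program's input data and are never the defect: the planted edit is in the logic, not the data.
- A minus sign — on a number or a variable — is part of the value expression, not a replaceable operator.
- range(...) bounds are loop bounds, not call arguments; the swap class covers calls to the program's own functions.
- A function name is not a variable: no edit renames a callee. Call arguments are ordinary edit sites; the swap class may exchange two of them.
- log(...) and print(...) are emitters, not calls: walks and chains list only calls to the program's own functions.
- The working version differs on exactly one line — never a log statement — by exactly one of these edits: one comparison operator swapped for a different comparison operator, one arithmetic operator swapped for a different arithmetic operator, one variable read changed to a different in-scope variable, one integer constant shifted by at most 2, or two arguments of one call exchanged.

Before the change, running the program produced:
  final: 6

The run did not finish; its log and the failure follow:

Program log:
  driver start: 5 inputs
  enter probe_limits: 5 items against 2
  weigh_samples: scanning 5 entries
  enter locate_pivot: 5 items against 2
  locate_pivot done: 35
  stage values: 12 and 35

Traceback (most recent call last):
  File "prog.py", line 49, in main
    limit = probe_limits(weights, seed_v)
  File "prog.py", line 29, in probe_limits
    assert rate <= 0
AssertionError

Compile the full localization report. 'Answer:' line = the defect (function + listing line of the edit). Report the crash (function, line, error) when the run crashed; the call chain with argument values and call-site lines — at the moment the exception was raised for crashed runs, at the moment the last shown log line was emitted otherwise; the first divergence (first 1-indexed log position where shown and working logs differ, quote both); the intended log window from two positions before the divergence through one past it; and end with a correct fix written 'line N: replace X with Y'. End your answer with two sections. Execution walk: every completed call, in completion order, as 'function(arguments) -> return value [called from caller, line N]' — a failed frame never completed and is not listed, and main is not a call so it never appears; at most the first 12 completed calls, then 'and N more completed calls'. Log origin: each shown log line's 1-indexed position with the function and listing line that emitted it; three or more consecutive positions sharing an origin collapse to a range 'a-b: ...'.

Answer: the defect is in probe_limits at line 29.
Key observation: The log ends early — 6 lines, where the working version next logs 'checkpoint: 0'.
Crash: probe_limits, line 29, AssertionError.
Call chain: main -> probe_limits([1, 12, 2, 12, 11], 2) (called at line 49).
First divergence: position 7; the shown log stops at 6 lines while the working version next logs 'checkpoint: 0'.
Intended log window:
  5: locate_pivot done: 35
  6: stage values: 12 and 35
  7: checkpoint: 0
  8: grade_run start: n=5 cutoff=2
Execution walk:
  weigh_samples([1, 12, 2, 12, 11]) -> 12  [called from probe_limits, line 26]
  locate_pivot([1, 12, 2, 12, 11], 2) -> 35  [called from probe_limits, line 27]
Log line origins:
  1: from main, line 48
  2: from probe_limits, line 25
  3: from weigh_samples, line 2
  4: from locate_pivot, line 10
  5: from locate_pivot, line 15
  6: from probe_limits, line 28
A correct fix: line 29: replace `<=` with `>`.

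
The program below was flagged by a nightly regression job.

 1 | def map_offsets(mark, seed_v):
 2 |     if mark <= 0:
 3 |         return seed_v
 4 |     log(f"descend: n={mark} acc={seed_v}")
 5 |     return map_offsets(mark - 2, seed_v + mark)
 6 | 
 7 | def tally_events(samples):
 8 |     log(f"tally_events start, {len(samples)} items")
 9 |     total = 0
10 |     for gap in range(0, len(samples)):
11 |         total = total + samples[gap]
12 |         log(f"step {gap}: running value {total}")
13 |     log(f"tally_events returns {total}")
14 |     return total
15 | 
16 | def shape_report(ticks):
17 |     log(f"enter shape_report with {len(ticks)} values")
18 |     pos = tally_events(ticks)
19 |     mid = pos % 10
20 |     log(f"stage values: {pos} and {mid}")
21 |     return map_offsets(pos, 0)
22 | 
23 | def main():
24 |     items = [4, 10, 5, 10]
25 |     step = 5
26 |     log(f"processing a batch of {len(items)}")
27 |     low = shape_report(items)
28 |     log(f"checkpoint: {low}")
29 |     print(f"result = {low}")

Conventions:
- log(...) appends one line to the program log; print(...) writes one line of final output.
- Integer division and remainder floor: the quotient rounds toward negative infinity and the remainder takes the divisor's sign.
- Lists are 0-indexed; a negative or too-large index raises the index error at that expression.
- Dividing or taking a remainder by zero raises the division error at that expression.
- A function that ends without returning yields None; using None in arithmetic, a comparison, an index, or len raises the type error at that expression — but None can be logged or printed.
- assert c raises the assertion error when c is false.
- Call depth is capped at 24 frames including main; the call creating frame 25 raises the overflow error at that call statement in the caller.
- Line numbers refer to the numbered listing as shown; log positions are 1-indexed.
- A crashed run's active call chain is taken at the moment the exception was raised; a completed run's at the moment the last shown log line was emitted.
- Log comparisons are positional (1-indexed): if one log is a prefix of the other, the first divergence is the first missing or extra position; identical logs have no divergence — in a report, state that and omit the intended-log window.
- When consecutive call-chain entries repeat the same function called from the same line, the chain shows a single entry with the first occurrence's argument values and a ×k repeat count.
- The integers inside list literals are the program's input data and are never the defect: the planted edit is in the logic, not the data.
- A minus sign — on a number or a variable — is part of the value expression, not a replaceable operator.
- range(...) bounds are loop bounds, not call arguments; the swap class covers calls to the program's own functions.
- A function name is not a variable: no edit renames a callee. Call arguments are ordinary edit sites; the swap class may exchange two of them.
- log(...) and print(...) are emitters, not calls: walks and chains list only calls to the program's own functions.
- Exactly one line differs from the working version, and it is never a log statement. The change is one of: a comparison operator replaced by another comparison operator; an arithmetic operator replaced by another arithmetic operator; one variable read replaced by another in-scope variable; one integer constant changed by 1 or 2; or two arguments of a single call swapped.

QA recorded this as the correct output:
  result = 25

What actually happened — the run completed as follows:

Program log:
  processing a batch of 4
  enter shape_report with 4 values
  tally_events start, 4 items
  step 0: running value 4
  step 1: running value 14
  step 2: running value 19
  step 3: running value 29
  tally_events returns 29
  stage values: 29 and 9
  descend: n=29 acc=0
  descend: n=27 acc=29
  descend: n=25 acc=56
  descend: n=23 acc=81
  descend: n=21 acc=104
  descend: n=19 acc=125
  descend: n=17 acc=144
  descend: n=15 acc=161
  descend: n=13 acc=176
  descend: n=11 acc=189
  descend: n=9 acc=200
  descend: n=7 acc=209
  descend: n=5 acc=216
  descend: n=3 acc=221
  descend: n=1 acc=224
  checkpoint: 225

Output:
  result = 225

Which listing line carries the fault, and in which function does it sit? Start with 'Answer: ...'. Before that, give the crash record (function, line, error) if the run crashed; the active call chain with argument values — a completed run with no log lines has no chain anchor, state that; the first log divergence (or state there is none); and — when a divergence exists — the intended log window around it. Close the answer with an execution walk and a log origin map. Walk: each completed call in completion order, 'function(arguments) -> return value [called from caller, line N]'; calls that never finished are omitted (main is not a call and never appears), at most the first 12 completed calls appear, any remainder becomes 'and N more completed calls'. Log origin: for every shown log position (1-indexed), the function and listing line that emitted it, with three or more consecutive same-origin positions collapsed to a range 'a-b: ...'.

Answer: the defect is in shape_report at line 21.
The tell: Everything matches until log position 10, which reads 'descend: n=29 acc=0' in place of 'descend: n=9 acc=0'.
Call chain: main.
First divergence: position 10 — shown 'descend: n=29 acc=0', intended 'descend: n=9 acc=0'.
Intended log window:
  8: tally_events returns 29
  9: stage values: 29 and 9
  10: descend: n=9 acc=0
  11: descend: n=7 acc=9
Execution walk:
  tally_events([4, 10, 5, 10]) -> 29  [called from shape_report, line 18]
  map_offsets(-1, 225) -> 225  [called from map_offsets, line 5]
  map_offsets(1, 224) -> 225  [called from map_offsets, line 5]
  map_offsets(3, 221) -> 225  [called from map_offsets, line 5]
  map_offsets(5, 216) -> 225  [called from map_offsets, line 5]
  map_offsets(7, 209) -> 225  [called from map_offsets, line 5]
  map_offsets(9, 200) -> 225  [called from map_offsets, line 5]
  map_offsets(11, 189) -> 225  [called from map_offsets, line 5]
  map_offsets(13, 176) -> 225  [called from map_offsets, line 5]
  map_offsets(15, 161) -> 225  [called from map_offsets, line 5]
  map_offsets(17, 144) -> 225  [called from map_offsets, line 5]
  map_offsets(19, 125) -> 225  [called from map_offsets, line 5]
  ... and 6 more completed calls
Log origins:
  1: emitted by main (line 26)
  2: emitted by shape_report (line 17)
  3: emitted by tally_events (line 8)
  4-7: emitted by tally_events (line 12)
  8: emitted by tally_events (line 13)
  9: emitted by shape_report (line 20)
  10-24: emitted by map_offsets (line 4)
  25: emitted by main (line 28)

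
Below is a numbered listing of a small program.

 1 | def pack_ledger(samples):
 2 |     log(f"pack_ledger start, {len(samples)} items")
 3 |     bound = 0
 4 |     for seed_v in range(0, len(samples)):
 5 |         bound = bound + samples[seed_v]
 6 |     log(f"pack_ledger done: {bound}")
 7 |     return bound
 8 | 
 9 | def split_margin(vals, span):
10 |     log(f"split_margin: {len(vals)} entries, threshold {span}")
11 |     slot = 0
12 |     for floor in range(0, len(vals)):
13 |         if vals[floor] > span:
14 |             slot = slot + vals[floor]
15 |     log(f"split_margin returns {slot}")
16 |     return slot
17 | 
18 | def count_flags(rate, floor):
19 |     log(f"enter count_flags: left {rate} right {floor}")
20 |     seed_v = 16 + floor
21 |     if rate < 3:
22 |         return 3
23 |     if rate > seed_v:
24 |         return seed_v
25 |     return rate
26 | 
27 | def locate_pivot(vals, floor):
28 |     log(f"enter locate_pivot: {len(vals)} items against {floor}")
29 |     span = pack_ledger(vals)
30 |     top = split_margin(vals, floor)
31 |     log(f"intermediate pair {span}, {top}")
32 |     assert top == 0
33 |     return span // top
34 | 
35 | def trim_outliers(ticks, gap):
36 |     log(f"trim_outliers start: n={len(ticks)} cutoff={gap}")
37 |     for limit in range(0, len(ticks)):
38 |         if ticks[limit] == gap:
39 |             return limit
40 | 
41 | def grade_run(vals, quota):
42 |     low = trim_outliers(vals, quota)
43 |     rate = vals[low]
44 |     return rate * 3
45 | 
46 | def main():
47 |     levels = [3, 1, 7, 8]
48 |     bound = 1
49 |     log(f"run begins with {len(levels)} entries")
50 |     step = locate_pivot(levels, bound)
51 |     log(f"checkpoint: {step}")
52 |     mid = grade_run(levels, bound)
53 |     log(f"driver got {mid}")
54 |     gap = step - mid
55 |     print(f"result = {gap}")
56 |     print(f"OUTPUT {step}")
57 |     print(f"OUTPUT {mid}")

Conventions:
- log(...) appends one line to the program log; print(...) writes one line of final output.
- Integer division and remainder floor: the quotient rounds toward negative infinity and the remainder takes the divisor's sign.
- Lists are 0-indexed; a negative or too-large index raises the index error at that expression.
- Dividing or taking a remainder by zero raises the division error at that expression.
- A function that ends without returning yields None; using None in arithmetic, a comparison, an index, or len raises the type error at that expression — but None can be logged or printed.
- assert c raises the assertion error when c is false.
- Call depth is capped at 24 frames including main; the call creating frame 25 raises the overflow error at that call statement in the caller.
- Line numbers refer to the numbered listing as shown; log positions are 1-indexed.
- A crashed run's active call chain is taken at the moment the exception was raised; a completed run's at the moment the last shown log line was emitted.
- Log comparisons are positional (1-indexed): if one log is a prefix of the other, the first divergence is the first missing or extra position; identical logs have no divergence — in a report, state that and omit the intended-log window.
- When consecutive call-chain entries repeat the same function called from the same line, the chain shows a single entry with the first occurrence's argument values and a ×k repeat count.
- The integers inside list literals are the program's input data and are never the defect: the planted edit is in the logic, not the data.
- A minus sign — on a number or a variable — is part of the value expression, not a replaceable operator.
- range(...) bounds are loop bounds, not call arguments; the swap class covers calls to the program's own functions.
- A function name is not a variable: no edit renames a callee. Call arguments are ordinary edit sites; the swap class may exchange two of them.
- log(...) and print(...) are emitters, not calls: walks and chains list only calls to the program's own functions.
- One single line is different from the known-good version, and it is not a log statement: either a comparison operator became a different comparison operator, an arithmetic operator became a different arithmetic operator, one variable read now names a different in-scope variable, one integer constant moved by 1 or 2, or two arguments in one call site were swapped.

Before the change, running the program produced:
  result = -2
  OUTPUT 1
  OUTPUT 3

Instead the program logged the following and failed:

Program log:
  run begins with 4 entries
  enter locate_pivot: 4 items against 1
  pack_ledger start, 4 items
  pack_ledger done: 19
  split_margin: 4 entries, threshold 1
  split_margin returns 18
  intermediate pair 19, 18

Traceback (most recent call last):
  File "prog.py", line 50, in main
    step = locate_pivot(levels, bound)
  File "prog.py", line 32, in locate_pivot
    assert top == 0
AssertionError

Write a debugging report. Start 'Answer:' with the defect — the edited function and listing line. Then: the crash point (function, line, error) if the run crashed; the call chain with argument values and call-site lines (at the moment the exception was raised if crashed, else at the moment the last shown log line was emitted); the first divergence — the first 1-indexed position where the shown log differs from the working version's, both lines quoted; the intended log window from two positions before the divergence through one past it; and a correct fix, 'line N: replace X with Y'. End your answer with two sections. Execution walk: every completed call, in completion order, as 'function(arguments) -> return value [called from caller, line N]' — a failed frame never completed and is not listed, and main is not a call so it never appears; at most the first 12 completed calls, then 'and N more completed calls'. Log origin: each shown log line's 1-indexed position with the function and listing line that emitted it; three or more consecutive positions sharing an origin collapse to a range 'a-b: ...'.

Answer: the defect is in locate_pivot at line 32.
Key fact: A complete run would log 'checkpoint: 1' next, but this one stopped at 7 lines.
Crash: locate_pivot, line 32, AssertionError.
Call chain: main -> locate_pivot([3, 1, 7, 8], 1) (called at line 50).
First divergence: position 8 (shown log ended at 7 lines; the working version continues: 'checkpoint: 1').
Intended log window:
  6: split_margin returns 18
  7: intermediate pair 19, 18
  8: checkpoint: 1
  9: trim_outliers start: n=4 cutoff=1
Execution walk:
  pack_ledger([3, 1, 7, 8]) -> 19  [called from locate_pivot, line 29]
  split_margin([3, 1, 7, 8], 1) -> 18  [called from locate_pivot, line 30]
Log origin:
  1: emitted by main (line 49)
  2: emitted by locate_pivot (line 28)
  3: emitted by pack_ledger (line 2)
  4: emitted by pack_ledger (line 6)
  5: emitted by split_margin (line 10)
  6: emitted by split_margin (line 15)
  7: emitted by locate_pivot (line 31)
A correct fix: line 32: replace `==` with `>`.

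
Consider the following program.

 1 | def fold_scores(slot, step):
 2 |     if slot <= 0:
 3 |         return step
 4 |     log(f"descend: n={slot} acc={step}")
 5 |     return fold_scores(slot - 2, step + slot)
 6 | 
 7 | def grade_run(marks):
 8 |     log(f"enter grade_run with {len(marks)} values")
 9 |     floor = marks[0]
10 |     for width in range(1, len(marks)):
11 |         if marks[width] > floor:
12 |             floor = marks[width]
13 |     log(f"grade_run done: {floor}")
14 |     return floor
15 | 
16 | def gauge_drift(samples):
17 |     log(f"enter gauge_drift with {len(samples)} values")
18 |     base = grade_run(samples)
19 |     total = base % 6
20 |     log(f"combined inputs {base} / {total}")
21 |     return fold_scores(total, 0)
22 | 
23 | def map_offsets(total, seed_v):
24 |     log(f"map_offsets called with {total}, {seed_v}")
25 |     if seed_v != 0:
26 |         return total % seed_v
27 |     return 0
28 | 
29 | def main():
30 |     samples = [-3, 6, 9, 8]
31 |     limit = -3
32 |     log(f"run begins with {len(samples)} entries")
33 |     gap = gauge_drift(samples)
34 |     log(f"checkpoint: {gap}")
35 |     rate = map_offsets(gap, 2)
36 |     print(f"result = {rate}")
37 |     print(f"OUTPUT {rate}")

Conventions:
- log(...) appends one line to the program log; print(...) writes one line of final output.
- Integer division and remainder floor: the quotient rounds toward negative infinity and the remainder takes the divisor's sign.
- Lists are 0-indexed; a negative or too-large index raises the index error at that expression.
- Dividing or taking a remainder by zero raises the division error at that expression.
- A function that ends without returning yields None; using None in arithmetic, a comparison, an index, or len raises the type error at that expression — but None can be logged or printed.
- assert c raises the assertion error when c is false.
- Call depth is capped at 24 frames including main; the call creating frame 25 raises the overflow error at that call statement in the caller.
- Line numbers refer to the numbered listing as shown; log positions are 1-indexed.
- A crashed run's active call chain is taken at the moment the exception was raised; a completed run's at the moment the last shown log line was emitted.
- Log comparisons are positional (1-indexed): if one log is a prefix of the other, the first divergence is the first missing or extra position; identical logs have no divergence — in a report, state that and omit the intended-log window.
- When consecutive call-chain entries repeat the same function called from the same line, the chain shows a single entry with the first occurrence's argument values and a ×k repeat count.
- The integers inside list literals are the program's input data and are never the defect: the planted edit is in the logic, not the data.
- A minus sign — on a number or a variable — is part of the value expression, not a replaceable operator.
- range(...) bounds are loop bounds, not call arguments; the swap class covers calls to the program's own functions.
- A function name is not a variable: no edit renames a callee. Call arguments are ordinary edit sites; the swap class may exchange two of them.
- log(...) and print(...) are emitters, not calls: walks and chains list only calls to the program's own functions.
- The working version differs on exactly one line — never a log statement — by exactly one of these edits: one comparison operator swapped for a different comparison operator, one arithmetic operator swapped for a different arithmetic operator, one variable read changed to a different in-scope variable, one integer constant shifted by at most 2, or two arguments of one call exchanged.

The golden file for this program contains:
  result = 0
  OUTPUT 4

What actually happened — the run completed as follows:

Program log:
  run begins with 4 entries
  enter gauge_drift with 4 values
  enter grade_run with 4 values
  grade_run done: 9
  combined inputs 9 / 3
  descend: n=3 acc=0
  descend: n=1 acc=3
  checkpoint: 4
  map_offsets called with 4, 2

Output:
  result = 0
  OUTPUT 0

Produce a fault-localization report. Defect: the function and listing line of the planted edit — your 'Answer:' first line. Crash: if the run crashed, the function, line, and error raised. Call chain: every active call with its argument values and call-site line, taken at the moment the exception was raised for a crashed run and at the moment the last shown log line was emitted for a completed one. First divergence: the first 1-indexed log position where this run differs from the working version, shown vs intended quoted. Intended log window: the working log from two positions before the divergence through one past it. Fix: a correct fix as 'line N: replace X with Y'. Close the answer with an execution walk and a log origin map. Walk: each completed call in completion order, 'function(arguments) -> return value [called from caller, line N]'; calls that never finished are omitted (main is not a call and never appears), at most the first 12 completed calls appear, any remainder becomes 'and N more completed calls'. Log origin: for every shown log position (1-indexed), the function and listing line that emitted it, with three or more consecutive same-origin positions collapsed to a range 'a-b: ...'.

Answer: the defect is in main at line 37.
Core observation: Nothing in the log betrays the bug — only the output does.
Call chain: main -> map_offsets(4, 2) (called at line 35).
First divergence: there is none — every log position agrees.
Execution walk:
  grade_run([-3, 6, 9, 8]) -> 9  [called from gauge_drift, line 18]
  fold_scores(-1, 4) -> 4  [called from fold_scores, line 5]
  fold_scores(1, 3) -> 4  [called from fold_scores, line 5]
  fold_scores(3, 0) -> 4  [called from gauge_drift, line 21]
  gauge_drift([-3, 6, 9, 8]) -> 4  [called from main, line 33]
  map_offsets(4, 2) -> 0  [called from main, line 35]
Log line origins:
  1: emitted by main (line 32)
  2: emitted by gauge_drift (line 17)
  3: emitted by grade_run (line 8)
  4: emitted by grade_run (line 13)
  5: emitted by gauge_drift (line 20)
  6: emitted by fold_scores (line 4)
  7: emitted by fold_scores (line 4)
  8: emitted by main (line 34)
  9: emitted by map_offsets (line 24)
A correct fix: line 37: replace `rate` with `gap`.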